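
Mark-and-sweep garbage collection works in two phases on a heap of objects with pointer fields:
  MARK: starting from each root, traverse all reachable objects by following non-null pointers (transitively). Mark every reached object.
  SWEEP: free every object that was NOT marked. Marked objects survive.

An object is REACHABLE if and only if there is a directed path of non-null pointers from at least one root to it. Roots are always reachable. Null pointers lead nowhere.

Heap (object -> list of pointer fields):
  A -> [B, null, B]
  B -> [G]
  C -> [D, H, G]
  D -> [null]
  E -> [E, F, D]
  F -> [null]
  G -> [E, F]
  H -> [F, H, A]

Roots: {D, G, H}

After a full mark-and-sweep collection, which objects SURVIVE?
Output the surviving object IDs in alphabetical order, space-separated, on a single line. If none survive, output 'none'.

Answer: A B D E F G H

Derivation:
Roots: D G H
Mark D: refs=null, marked=D
Mark G: refs=E F, marked=D G
Mark H: refs=F H A, marked=D G H
Mark E: refs=E F D, marked=D E G H
Mark F: refs=null, marked=D E F G H
Mark A: refs=B null B, marked=A D E F G H
Mark B: refs=G, marked=A B D E F G H
Unmarked (collected): C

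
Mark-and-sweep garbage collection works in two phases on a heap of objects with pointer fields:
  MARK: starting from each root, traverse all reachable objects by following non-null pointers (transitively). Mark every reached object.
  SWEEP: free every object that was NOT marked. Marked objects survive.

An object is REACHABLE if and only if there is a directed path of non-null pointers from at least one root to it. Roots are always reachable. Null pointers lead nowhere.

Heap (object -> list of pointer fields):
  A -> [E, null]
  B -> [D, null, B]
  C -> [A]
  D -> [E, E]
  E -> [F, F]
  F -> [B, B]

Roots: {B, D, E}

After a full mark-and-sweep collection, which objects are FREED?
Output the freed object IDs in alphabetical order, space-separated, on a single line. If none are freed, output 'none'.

Answer: A C

Derivation:
Roots: B D E
Mark B: refs=D null B, marked=B
Mark D: refs=E E, marked=B D
Mark E: refs=F F, marked=B D E
Mark F: refs=B B, marked=B D E F
Unmarked (collected): A C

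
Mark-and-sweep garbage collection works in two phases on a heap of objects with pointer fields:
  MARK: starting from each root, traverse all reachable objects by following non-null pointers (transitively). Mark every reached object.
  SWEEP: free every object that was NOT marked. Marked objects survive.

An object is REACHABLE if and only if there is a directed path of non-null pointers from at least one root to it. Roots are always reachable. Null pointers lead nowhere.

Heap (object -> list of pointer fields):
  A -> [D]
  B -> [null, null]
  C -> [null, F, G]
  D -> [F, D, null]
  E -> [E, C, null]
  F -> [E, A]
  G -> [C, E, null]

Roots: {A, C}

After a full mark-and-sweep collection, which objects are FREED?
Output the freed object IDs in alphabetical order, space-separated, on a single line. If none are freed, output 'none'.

Roots: A C
Mark A: refs=D, marked=A
Mark C: refs=null F G, marked=A C
Mark D: refs=F D null, marked=A C D
Mark F: refs=E A, marked=A C D F
Mark G: refs=C E null, marked=A C D F G
Mark E: refs=E C null, marked=A C D E F G
Unmarked (collected): B

Answer: B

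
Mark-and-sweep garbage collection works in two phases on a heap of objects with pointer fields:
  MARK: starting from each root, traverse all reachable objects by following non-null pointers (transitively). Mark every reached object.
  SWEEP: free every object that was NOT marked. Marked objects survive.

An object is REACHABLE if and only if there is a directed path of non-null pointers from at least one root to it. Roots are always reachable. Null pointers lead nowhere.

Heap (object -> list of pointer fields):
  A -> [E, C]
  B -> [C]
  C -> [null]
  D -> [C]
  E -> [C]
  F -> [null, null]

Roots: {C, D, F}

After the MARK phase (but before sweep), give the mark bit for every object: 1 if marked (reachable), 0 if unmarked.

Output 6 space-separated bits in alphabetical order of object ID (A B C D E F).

Roots: C D F
Mark C: refs=null, marked=C
Mark D: refs=C, marked=C D
Mark F: refs=null null, marked=C D F
Unmarked (collected): A B E

Answer: 0 0 1 1 0 1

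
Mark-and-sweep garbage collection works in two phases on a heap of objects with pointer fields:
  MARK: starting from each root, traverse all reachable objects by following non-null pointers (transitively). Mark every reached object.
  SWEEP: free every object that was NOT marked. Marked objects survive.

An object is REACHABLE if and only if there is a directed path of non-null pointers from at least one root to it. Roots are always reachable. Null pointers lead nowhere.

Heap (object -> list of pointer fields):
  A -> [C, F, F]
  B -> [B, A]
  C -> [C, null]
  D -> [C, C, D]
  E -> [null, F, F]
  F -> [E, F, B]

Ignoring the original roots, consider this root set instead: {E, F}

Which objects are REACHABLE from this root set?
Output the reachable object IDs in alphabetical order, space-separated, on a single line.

Answer: A B C E F

Derivation:
Roots: E F
Mark E: refs=null F F, marked=E
Mark F: refs=E F B, marked=E F
Mark B: refs=B A, marked=B E F
Mark A: refs=C F F, marked=A B E F
Mark C: refs=C null, marked=A B C E F
Unmarked (collected): D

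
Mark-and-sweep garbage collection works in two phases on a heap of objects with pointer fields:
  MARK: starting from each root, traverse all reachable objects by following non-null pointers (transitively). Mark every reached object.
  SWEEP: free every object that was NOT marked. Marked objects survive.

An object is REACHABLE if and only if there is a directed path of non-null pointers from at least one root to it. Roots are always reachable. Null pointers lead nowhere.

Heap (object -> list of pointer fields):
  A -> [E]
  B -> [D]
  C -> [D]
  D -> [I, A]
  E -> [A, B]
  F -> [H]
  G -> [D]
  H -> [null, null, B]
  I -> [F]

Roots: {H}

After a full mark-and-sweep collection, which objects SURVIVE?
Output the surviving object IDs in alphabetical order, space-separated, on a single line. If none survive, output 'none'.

Roots: H
Mark H: refs=null null B, marked=H
Mark B: refs=D, marked=B H
Mark D: refs=I A, marked=B D H
Mark I: refs=F, marked=B D H I
Mark A: refs=E, marked=A B D H I
Mark F: refs=H, marked=A B D F H I
Mark E: refs=A B, marked=A B D E F H I
Unmarked (collected): C G

Answer: A B D E F H I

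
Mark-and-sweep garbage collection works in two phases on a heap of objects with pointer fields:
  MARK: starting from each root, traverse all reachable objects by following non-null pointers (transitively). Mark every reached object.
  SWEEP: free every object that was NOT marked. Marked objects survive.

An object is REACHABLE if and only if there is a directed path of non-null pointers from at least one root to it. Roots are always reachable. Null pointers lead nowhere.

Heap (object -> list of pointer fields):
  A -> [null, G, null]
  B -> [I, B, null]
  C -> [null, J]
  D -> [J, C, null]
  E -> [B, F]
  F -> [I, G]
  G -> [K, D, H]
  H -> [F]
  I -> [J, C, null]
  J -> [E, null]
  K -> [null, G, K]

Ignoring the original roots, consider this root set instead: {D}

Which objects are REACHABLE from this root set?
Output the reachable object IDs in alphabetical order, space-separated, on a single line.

Answer: B C D E F G H I J K

Derivation:
Roots: D
Mark D: refs=J C null, marked=D
Mark J: refs=E null, marked=D J
Mark C: refs=null J, marked=C D J
Mark E: refs=B F, marked=C D E J
Mark B: refs=I B null, marked=B C D E J
Mark F: refs=I G, marked=B C D E F J
Mark I: refs=J C null, marked=B C D E F I J
Mark G: refs=K D H, marked=B C D E F G I J
Mark K: refs=null G K, marked=B C D E F G I J K
Mark H: refs=F, marked=B C D E F G H I J K
Unmarked (collected): A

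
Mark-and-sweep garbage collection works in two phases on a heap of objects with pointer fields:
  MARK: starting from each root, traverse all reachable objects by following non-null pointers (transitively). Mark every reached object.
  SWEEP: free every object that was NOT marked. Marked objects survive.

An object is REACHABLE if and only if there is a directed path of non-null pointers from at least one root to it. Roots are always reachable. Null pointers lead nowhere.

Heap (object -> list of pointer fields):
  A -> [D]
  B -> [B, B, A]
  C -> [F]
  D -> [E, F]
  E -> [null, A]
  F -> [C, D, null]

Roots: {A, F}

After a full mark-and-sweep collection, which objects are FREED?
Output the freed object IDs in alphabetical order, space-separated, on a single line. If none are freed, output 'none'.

Roots: A F
Mark A: refs=D, marked=A
Mark F: refs=C D null, marked=A F
Mark D: refs=E F, marked=A D F
Mark C: refs=F, marked=A C D F
Mark E: refs=null A, marked=A C D E F
Unmarked (collected): B

Answer: B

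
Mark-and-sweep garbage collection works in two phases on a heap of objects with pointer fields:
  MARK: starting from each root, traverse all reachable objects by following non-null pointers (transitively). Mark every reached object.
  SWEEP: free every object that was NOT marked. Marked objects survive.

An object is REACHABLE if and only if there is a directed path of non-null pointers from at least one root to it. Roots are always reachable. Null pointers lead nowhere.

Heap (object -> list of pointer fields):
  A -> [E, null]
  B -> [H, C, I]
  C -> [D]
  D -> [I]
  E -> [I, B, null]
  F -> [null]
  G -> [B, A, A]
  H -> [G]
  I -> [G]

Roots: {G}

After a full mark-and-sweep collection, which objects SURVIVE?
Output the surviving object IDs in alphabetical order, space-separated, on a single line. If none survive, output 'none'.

Answer: A B C D E G H I

Derivation:
Roots: G
Mark G: refs=B A A, marked=G
Mark B: refs=H C I, marked=B G
Mark A: refs=E null, marked=A B G
Mark H: refs=G, marked=A B G H
Mark C: refs=D, marked=A B C G H
Mark I: refs=G, marked=A B C G H I
Mark E: refs=I B null, marked=A B C E G H I
Mark D: refs=I, marked=A B C D E G H I
Unmarked (collected): F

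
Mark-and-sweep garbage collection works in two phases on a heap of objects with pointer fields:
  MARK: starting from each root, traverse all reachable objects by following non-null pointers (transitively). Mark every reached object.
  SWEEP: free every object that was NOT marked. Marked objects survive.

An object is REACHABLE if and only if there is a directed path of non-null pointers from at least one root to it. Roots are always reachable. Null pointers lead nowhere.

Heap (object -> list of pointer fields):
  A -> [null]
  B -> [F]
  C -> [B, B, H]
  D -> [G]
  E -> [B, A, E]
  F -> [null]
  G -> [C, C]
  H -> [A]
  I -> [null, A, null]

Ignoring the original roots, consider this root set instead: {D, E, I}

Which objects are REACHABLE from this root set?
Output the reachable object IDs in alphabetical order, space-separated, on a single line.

Answer: A B C D E F G H I

Derivation:
Roots: D E I
Mark D: refs=G, marked=D
Mark E: refs=B A E, marked=D E
Mark I: refs=null A null, marked=D E I
Mark G: refs=C C, marked=D E G I
Mark B: refs=F, marked=B D E G I
Mark A: refs=null, marked=A B D E G I
Mark C: refs=B B H, marked=A B C D E G I
Mark F: refs=null, marked=A B C D E F G I
Mark H: refs=A, marked=A B C D E F G H I
Unmarked (collected): (none)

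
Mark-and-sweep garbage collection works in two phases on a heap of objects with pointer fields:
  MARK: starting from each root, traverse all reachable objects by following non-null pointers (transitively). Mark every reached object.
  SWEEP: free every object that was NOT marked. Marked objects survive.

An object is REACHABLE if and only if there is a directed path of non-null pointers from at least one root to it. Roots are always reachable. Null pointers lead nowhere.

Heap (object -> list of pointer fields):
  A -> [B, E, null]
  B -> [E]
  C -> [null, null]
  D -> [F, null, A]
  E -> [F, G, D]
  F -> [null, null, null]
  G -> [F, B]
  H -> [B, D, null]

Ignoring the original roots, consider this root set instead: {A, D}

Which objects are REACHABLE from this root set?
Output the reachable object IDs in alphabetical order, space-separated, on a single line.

Answer: A B D E F G

Derivation:
Roots: A D
Mark A: refs=B E null, marked=A
Mark D: refs=F null A, marked=A D
Mark B: refs=E, marked=A B D
Mark E: refs=F G D, marked=A B D E
Mark F: refs=null null null, marked=A B D E F
Mark G: refs=F B, marked=A B D E F G
Unmarked (collected): C H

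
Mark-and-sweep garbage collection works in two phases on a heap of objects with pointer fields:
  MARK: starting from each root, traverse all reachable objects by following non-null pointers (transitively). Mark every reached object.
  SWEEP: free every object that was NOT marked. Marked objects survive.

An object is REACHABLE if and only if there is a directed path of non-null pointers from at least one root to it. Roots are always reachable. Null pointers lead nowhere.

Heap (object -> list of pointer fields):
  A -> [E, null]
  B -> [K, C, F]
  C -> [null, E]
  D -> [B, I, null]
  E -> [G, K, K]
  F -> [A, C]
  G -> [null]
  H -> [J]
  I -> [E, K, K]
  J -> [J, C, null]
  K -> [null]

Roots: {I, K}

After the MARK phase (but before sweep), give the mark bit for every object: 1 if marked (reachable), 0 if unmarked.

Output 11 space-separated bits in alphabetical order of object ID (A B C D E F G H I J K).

Roots: I K
Mark I: refs=E K K, marked=I
Mark K: refs=null, marked=I K
Mark E: refs=G K K, marked=E I K
Mark G: refs=null, marked=E G I K
Unmarked (collected): A B C D F H J

Answer: 0 0 0 0 1 0 1 0 1 0 1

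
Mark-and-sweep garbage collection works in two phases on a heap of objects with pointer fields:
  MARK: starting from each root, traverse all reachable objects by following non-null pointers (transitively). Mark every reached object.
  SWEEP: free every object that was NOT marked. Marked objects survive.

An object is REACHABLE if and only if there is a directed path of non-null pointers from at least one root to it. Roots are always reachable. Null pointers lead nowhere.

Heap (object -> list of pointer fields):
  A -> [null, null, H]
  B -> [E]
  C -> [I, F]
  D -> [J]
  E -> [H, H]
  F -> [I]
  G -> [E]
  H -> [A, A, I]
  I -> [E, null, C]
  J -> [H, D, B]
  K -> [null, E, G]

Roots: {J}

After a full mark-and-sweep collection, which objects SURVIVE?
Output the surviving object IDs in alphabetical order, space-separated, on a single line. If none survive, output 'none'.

Answer: A B C D E F H I J

Derivation:
Roots: J
Mark J: refs=H D B, marked=J
Mark H: refs=A A I, marked=H J
Mark D: refs=J, marked=D H J
Mark B: refs=E, marked=B D H J
Mark A: refs=null null H, marked=A B D H J
Mark I: refs=E null C, marked=A B D H I J
Mark E: refs=H H, marked=A B D E H I J
Mark C: refs=I F, marked=A B C D E H I J
Mark F: refs=I, marked=A B C D E F H I J
Unmarked (collected): G K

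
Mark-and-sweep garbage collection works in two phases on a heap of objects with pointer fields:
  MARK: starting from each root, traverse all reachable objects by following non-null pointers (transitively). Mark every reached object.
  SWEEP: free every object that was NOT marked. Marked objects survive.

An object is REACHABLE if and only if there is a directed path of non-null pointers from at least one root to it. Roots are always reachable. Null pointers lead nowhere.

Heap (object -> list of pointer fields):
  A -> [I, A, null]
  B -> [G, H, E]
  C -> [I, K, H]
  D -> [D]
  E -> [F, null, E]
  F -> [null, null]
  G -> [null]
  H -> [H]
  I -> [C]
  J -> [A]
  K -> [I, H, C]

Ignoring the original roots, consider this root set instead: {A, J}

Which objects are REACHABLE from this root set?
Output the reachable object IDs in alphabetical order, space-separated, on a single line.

Roots: A J
Mark A: refs=I A null, marked=A
Mark J: refs=A, marked=A J
Mark I: refs=C, marked=A I J
Mark C: refs=I K H, marked=A C I J
Mark K: refs=I H C, marked=A C I J K
Mark H: refs=H, marked=A C H I J K
Unmarked (collected): B D E F G

Answer: A C H I J K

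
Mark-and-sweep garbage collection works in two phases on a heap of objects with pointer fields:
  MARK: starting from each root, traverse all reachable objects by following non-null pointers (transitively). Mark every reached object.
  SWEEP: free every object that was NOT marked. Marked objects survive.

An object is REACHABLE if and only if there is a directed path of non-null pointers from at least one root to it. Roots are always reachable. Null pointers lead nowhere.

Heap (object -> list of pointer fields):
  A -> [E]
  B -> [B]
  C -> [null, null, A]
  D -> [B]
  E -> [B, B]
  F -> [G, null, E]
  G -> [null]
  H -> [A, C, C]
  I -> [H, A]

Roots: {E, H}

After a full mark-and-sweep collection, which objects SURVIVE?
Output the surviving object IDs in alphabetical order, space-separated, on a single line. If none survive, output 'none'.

Roots: E H
Mark E: refs=B B, marked=E
Mark H: refs=A C C, marked=E H
Mark B: refs=B, marked=B E H
Mark A: refs=E, marked=A B E H
Mark C: refs=null null A, marked=A B C E H
Unmarked (collected): D F G I

Answer: A B C E H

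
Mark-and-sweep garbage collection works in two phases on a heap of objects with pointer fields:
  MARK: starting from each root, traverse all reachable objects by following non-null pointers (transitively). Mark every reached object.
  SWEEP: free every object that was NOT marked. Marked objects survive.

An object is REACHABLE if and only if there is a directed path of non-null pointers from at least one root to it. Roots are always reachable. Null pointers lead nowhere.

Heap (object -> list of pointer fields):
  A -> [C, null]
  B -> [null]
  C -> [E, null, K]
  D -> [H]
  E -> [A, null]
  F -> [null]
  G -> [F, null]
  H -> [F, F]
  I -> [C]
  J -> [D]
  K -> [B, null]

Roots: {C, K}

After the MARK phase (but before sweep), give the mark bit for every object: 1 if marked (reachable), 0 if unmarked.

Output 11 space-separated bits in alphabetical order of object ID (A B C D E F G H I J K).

Roots: C K
Mark C: refs=E null K, marked=C
Mark K: refs=B null, marked=C K
Mark E: refs=A null, marked=C E K
Mark B: refs=null, marked=B C E K
Mark A: refs=C null, marked=A B C E K
Unmarked (collected): D F G H I J

Answer: 1 1 1 0 1 0 0 0 0 0 1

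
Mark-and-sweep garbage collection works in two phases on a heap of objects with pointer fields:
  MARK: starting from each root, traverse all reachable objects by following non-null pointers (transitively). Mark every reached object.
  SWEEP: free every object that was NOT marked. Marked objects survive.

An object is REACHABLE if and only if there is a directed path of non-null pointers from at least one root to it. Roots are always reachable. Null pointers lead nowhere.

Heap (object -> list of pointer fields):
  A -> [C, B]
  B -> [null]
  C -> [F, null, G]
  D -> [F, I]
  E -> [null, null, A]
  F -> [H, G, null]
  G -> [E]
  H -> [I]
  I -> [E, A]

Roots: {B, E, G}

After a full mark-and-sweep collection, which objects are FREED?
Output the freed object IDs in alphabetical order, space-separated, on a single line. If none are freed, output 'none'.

Answer: D

Derivation:
Roots: B E G
Mark B: refs=null, marked=B
Mark E: refs=null null A, marked=B E
Mark G: refs=E, marked=B E G
Mark A: refs=C B, marked=A B E G
Mark C: refs=F null G, marked=A B C E G
Mark F: refs=H G null, marked=A B C E F G
Mark H: refs=I, marked=A B C E F G H
Mark I: refs=E A, marked=A B C E F G H I
Unmarked (collected): D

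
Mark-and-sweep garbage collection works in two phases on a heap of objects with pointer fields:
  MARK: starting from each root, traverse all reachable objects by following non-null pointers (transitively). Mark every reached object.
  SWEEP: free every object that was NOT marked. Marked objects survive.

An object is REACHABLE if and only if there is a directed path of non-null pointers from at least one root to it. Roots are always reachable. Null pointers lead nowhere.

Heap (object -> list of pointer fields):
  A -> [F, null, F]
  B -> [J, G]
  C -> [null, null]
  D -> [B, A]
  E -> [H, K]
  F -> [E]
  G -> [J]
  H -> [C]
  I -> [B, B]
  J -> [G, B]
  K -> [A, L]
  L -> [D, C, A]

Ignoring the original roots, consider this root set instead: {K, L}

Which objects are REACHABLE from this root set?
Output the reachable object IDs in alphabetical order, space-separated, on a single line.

Roots: K L
Mark K: refs=A L, marked=K
Mark L: refs=D C A, marked=K L
Mark A: refs=F null F, marked=A K L
Mark D: refs=B A, marked=A D K L
Mark C: refs=null null, marked=A C D K L
Mark F: refs=E, marked=A C D F K L
Mark B: refs=J G, marked=A B C D F K L
Mark E: refs=H K, marked=A B C D E F K L
Mark J: refs=G B, marked=A B C D E F J K L
Mark G: refs=J, marked=A B C D E F G J K L
Mark H: refs=C, marked=A B C D E F G H J K L
Unmarked (collected): I

Answer: A B C D E F G H J K L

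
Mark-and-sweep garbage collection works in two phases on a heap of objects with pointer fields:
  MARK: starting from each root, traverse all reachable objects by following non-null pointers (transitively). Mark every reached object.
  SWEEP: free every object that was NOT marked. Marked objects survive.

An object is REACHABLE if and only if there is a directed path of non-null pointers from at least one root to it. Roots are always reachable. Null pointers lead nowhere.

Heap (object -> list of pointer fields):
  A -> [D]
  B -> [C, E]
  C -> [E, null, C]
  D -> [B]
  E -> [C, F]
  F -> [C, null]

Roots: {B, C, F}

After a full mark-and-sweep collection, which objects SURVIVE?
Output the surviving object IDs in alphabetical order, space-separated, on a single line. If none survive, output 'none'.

Answer: B C E F

Derivation:
Roots: B C F
Mark B: refs=C E, marked=B
Mark C: refs=E null C, marked=B C
Mark F: refs=C null, marked=B C F
Mark E: refs=C F, marked=B C E F
Unmarked (collected): A D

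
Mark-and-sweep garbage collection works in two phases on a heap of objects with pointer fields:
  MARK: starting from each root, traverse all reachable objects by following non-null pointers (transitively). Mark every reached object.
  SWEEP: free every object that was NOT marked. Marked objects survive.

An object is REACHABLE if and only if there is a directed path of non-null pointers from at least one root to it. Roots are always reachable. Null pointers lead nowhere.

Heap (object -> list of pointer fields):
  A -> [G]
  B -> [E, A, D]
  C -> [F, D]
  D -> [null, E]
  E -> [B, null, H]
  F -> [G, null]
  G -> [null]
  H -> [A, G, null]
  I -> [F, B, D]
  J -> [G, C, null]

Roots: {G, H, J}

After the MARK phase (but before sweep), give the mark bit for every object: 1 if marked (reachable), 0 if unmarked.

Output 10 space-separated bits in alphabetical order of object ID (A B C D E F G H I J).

Answer: 1 1 1 1 1 1 1 1 0 1

Derivation:
Roots: G H J
Mark G: refs=null, marked=G
Mark H: refs=A G null, marked=G H
Mark J: refs=G C null, marked=G H J
Mark A: refs=G, marked=A G H J
Mark C: refs=F D, marked=A C G H J
Mark F: refs=G null, marked=A C F G H J
Mark D: refs=null E, marked=A C D F G H J
Mark E: refs=B null H, marked=A C D E F G H J
Mark B: refs=E A D, marked=A B C D E F G H J
Unmarked (collected): I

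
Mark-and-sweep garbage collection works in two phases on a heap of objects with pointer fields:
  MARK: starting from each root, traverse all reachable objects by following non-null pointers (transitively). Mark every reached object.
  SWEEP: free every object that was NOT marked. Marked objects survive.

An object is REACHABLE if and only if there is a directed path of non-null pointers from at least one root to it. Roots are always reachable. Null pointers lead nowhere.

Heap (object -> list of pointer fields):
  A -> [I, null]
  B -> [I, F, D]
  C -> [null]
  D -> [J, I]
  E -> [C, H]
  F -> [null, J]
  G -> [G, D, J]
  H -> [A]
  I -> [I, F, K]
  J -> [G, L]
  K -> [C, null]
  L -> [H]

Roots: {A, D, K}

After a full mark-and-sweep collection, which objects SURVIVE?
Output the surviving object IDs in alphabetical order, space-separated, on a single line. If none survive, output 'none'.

Answer: A C D F G H I J K L

Derivation:
Roots: A D K
Mark A: refs=I null, marked=A
Mark D: refs=J I, marked=A D
Mark K: refs=C null, marked=A D K
Mark I: refs=I F K, marked=A D I K
Mark J: refs=G L, marked=A D I J K
Mark C: refs=null, marked=A C D I J K
Mark F: refs=null J, marked=A C D F I J K
Mark G: refs=G D J, marked=A C D F G I J K
Mark L: refs=H, marked=A C D F G I J K L
Mark H: refs=A, marked=A C D F G H I J K L
Unmarked (collected): B E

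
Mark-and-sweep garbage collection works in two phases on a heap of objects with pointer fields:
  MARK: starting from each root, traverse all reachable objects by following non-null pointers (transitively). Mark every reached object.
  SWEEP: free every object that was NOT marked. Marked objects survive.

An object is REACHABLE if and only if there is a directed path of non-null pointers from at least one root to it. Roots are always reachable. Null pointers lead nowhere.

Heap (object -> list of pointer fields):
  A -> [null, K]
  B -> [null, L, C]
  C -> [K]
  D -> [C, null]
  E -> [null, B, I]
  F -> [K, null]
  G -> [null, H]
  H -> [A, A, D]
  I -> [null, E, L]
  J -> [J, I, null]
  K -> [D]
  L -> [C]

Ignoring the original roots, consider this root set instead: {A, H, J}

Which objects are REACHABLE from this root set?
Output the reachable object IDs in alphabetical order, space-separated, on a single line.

Answer: A B C D E H I J K L

Derivation:
Roots: A H J
Mark A: refs=null K, marked=A
Mark H: refs=A A D, marked=A H
Mark J: refs=J I null, marked=A H J
Mark K: refs=D, marked=A H J K
Mark D: refs=C null, marked=A D H J K
Mark I: refs=null E L, marked=A D H I J K
Mark C: refs=K, marked=A C D H I J K
Mark E: refs=null B I, marked=A C D E H I J K
Mark L: refs=C, marked=A C D E H I J K L
Mark B: refs=null L C, marked=A B C D E H I J K L
Unmarked (collected): F G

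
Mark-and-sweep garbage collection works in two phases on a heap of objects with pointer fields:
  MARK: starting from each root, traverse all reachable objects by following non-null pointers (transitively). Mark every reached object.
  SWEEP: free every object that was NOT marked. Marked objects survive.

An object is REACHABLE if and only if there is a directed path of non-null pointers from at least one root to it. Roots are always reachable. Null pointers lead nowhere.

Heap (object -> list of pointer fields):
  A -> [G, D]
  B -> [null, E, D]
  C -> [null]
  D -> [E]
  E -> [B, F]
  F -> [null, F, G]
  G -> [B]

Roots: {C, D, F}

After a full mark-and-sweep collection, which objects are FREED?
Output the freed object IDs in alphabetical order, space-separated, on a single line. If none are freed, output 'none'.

Roots: C D F
Mark C: refs=null, marked=C
Mark D: refs=E, marked=C D
Mark F: refs=null F G, marked=C D F
Mark E: refs=B F, marked=C D E F
Mark G: refs=B, marked=C D E F G
Mark B: refs=null E D, marked=B C D E F G
Unmarked (collected): A

Answer: A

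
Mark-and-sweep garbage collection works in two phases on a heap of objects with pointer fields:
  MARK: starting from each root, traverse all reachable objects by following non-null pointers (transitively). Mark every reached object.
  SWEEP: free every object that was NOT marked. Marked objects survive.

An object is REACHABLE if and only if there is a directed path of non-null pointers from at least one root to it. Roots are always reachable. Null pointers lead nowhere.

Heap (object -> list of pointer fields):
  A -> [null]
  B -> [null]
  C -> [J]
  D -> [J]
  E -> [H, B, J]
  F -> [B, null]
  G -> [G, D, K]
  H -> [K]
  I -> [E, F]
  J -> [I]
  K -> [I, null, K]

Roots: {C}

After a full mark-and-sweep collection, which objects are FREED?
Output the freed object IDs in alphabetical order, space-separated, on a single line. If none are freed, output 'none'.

Roots: C
Mark C: refs=J, marked=C
Mark J: refs=I, marked=C J
Mark I: refs=E F, marked=C I J
Mark E: refs=H B J, marked=C E I J
Mark F: refs=B null, marked=C E F I J
Mark H: refs=K, marked=C E F H I J
Mark B: refs=null, marked=B C E F H I J
Mark K: refs=I null K, marked=B C E F H I J K
Unmarked (collected): A D G

Answer: A D G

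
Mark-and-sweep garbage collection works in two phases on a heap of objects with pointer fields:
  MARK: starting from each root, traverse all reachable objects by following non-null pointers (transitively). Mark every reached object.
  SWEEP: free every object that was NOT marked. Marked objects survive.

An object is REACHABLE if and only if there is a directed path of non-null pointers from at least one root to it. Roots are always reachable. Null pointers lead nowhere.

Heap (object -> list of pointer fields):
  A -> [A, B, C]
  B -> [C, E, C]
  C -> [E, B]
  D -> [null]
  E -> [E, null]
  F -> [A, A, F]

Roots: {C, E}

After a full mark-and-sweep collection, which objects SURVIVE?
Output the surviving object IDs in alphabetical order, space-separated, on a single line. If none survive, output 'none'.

Answer: B C E

Derivation:
Roots: C E
Mark C: refs=E B, marked=C
Mark E: refs=E null, marked=C E
Mark B: refs=C E C, marked=B C E
Unmarked (collected): A D F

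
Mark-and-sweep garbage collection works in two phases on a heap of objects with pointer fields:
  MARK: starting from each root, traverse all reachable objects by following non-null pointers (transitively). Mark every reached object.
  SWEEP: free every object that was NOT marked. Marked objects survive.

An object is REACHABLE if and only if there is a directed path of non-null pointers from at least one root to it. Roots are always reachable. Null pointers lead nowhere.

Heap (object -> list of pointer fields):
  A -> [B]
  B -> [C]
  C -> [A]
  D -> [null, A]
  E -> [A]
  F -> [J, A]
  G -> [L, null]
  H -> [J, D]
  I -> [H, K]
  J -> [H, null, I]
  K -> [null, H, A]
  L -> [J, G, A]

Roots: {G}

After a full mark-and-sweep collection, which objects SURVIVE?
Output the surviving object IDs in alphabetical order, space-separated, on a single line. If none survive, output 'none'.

Answer: A B C D G H I J K L

Derivation:
Roots: G
Mark G: refs=L null, marked=G
Mark L: refs=J G A, marked=G L
Mark J: refs=H null I, marked=G J L
Mark A: refs=B, marked=A G J L
Mark H: refs=J D, marked=A G H J L
Mark I: refs=H K, marked=A G H I J L
Mark B: refs=C, marked=A B G H I J L
Mark D: refs=null A, marked=A B D G H I J L
Mark K: refs=null H A, marked=A B D G H I J K L
Mark C: refs=A, marked=A B C D G H I J K L
Unmarked (collected): E F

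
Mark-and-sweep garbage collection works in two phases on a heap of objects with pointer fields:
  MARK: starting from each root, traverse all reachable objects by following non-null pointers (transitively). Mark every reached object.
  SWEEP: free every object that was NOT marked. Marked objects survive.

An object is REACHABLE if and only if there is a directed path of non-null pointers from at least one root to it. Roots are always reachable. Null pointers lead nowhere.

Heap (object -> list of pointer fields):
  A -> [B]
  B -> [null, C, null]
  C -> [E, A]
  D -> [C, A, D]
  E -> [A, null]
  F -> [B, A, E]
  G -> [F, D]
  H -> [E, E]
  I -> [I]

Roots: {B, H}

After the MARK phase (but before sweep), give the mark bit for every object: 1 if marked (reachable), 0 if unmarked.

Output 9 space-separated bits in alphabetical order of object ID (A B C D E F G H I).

Answer: 1 1 1 0 1 0 0 1 0

Derivation:
Roots: B H
Mark B: refs=null C null, marked=B
Mark H: refs=E E, marked=B H
Mark C: refs=E A, marked=B C H
Mark E: refs=A null, marked=B C E H
Mark A: refs=B, marked=A B C E H
Unmarked (collected): D F G I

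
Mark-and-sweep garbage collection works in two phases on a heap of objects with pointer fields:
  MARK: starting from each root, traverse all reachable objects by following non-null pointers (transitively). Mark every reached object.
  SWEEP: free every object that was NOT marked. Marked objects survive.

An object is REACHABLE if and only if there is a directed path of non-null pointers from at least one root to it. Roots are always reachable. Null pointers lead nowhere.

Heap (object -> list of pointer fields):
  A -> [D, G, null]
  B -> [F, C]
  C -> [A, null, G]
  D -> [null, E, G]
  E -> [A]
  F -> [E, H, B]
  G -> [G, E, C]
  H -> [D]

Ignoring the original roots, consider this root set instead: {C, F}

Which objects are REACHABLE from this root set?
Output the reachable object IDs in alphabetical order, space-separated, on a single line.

Roots: C F
Mark C: refs=A null G, marked=C
Mark F: refs=E H B, marked=C F
Mark A: refs=D G null, marked=A C F
Mark G: refs=G E C, marked=A C F G
Mark E: refs=A, marked=A C E F G
Mark H: refs=D, marked=A C E F G H
Mark B: refs=F C, marked=A B C E F G H
Mark D: refs=null E G, marked=A B C D E F G H
Unmarked (collected): (none)

Answer: A B C D E F G H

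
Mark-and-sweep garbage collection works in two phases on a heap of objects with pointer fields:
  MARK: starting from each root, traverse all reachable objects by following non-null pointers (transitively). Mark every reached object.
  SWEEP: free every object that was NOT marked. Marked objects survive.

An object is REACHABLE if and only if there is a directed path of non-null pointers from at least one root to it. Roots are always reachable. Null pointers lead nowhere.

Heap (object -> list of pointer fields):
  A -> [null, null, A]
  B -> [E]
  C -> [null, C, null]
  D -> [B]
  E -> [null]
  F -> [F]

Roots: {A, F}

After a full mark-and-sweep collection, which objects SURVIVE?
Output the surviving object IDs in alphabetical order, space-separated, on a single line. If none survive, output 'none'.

Answer: A F

Derivation:
Roots: A F
Mark A: refs=null null A, marked=A
Mark F: refs=F, marked=A F
Unmarked (collected): B C D E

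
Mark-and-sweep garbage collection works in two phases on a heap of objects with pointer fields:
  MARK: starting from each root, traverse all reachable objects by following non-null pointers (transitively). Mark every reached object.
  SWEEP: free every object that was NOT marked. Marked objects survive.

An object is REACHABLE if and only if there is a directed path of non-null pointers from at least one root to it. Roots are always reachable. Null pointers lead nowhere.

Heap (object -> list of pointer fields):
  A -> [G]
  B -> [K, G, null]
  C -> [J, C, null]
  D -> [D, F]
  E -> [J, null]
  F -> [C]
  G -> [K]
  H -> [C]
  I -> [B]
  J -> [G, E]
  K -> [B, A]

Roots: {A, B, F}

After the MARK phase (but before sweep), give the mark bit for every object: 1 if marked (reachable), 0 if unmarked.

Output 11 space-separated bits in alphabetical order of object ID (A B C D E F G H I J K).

Answer: 1 1 1 0 1 1 1 0 0 1 1

Derivation:
Roots: A B F
Mark A: refs=G, marked=A
Mark B: refs=K G null, marked=A B
Mark F: refs=C, marked=A B F
Mark G: refs=K, marked=A B F G
Mark K: refs=B A, marked=A B F G K
Mark C: refs=J C null, marked=A B C F G K
Mark J: refs=G E, marked=A B C F G J K
Mark E: refs=J null, marked=A B C E F G J K
Unmarked (collected): D H I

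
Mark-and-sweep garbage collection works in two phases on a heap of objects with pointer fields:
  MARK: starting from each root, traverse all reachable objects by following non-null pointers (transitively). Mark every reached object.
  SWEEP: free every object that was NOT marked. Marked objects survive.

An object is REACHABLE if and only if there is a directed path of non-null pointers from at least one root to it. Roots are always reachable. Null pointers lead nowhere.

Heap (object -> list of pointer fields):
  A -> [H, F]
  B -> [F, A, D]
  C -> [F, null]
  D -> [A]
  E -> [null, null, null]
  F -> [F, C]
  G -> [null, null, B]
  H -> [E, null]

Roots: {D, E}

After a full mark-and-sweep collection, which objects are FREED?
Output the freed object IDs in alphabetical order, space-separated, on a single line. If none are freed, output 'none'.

Answer: B G

Derivation:
Roots: D E
Mark D: refs=A, marked=D
Mark E: refs=null null null, marked=D E
Mark A: refs=H F, marked=A D E
Mark H: refs=E null, marked=A D E H
Mark F: refs=F C, marked=A D E F H
Mark C: refs=F null, marked=A C D E F H
Unmarked (collected): B G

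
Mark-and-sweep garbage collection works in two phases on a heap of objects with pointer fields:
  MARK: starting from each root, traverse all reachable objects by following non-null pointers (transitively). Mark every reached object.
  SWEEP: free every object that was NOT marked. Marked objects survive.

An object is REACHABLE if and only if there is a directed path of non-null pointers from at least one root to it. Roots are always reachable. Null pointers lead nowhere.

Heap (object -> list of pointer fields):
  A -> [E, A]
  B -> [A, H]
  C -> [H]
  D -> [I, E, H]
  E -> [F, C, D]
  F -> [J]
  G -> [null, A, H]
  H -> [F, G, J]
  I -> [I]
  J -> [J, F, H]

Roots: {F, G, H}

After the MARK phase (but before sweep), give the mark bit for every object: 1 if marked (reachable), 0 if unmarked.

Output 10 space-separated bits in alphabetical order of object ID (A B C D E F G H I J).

Roots: F G H
Mark F: refs=J, marked=F
Mark G: refs=null A H, marked=F G
Mark H: refs=F G J, marked=F G H
Mark J: refs=J F H, marked=F G H J
Mark A: refs=E A, marked=A F G H J
Mark E: refs=F C D, marked=A E F G H J
Mark C: refs=H, marked=A C E F G H J
Mark D: refs=I E H, marked=A C D E F G H J
Mark I: refs=I, marked=A C D E F G H I J
Unmarked (collected): B

Answer: 1 0 1 1 1 1 1 1 1 1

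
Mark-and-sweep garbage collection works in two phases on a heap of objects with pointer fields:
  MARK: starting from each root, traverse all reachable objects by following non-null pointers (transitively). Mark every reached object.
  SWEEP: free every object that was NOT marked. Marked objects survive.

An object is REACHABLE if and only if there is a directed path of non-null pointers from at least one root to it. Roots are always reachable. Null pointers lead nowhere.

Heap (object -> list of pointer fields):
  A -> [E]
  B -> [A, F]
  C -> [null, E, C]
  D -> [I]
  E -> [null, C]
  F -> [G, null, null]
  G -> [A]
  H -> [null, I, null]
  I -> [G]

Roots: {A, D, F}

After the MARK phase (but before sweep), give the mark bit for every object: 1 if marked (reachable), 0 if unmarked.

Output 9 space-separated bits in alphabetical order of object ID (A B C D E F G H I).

Roots: A D F
Mark A: refs=E, marked=A
Mark D: refs=I, marked=A D
Mark F: refs=G null null, marked=A D F
Mark E: refs=null C, marked=A D E F
Mark I: refs=G, marked=A D E F I
Mark G: refs=A, marked=A D E F G I
Mark C: refs=null E C, marked=A C D E F G I
Unmarked (collected): B H

Answer: 1 0 1 1 1 1 1 0 1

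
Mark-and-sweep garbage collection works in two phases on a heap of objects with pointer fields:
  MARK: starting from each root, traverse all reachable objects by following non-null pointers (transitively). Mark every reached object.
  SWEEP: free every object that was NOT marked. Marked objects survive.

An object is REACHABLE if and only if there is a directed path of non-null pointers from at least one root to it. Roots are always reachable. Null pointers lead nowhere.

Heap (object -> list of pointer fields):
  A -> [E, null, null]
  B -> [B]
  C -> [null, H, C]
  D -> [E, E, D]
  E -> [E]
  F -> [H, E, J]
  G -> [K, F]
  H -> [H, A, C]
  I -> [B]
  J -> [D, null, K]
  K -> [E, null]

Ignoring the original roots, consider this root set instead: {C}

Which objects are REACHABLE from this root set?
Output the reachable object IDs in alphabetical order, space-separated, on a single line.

Answer: A C E H

Derivation:
Roots: C
Mark C: refs=null H C, marked=C
Mark H: refs=H A C, marked=C H
Mark A: refs=E null null, marked=A C H
Mark E: refs=E, marked=A C E H
Unmarked (collected): B D F G I J K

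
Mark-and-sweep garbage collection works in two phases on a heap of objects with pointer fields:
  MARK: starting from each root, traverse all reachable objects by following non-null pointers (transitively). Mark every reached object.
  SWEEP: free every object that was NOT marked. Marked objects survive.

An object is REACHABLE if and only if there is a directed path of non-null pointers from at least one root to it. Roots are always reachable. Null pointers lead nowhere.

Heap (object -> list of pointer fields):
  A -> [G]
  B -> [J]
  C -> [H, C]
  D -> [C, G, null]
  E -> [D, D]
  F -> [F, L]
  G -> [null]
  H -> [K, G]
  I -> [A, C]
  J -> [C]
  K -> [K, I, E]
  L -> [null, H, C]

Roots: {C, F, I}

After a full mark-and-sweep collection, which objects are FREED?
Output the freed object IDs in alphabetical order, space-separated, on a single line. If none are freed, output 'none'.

Answer: B J

Derivation:
Roots: C F I
Mark C: refs=H C, marked=C
Mark F: refs=F L, marked=C F
Mark I: refs=A C, marked=C F I
Mark H: refs=K G, marked=C F H I
Mark L: refs=null H C, marked=C F H I L
Mark A: refs=G, marked=A C F H I L
Mark K: refs=K I E, marked=A C F H I K L
Mark G: refs=null, marked=A C F G H I K L
Mark E: refs=D D, marked=A C E F G H I K L
Mark D: refs=C G null, marked=A C D E F G H I K L
Unmarked (collected): B J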